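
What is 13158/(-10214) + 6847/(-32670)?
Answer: -249903559/166845690 ≈ -1.4978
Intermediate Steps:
13158/(-10214) + 6847/(-32670) = 13158*(-1/10214) + 6847*(-1/32670) = -6579/5107 - 6847/32670 = -249903559/166845690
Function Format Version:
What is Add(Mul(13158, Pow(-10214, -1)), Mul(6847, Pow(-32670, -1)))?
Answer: Rational(-249903559, 166845690) ≈ -1.4978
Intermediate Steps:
Add(Mul(13158, Pow(-10214, -1)), Mul(6847, Pow(-32670, -1))) = Add(Mul(13158, Rational(-1, 10214)), Mul(6847, Rational(-1, 32670))) = Add(Rational(-6579, 5107), Rational(-6847, 32670)) = Rational(-249903559, 166845690)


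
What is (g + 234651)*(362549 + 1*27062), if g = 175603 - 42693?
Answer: 143205808771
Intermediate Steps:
g = 132910
(g + 234651)*(362549 + 1*27062) = (132910 + 234651)*(362549 + 1*27062) = 367561*(362549 + 27062) = 367561*389611 = 143205808771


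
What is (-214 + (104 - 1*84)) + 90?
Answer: -104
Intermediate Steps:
(-214 + (104 - 1*84)) + 90 = (-214 + (104 - 84)) + 90 = (-214 + 20) + 90 = -194 + 90 = -104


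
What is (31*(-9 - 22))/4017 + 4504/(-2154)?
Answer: -3360427/1442103 ≈ -2.3302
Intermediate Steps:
(31*(-9 - 22))/4017 + 4504/(-2154) = (31*(-31))*(1/4017) + 4504*(-1/2154) = -961*1/4017 - 2252/1077 = -961/4017 - 2252/1077 = -3360427/1442103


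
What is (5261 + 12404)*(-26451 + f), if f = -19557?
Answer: -812731320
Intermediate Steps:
(5261 + 12404)*(-26451 + f) = (5261 + 12404)*(-26451 - 19557) = 17665*(-46008) = -812731320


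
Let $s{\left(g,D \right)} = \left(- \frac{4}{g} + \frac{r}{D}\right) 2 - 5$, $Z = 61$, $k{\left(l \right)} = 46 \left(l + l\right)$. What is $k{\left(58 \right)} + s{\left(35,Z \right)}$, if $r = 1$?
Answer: $\frac{11381267}{2135} \approx 5330.8$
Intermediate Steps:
$k{\left(l \right)} = 92 l$ ($k{\left(l \right)} = 46 \cdot 2 l = 92 l$)
$s{\left(g,D \right)} = -5 - \frac{8}{g} + \frac{2}{D}$ ($s{\left(g,D \right)} = \left(- \frac{4}{g} + 1 \frac{1}{D}\right) 2 - 5 = \left(- \frac{4}{g} + \frac{1}{D}\right) 2 - 5 = \left(\frac{1}{D} - \frac{4}{g}\right) 2 - 5 = \left(- \frac{8}{g} + \frac{2}{D}\right) - 5 = -5 - \frac{8}{g} + \frac{2}{D}$)
$k{\left(58 \right)} + s{\left(35,Z \right)} = 92 \cdot 58 - \left(5 - \frac{2}{61} + \frac{8}{35}\right) = 5336 - \frac{11093}{2135} = \frac{11381267}{2135}$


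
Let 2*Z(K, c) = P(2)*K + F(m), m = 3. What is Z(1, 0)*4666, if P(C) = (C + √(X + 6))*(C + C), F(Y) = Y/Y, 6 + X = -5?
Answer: 20997 + 9332*I*√5 ≈ 20997.0 + 20867.0*I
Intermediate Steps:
X = -11 (X = -6 - 5 = -11)
F(Y) = 1
P(C) = 2*C*(C + I*√5) (P(C) = (C + √(-11 + 6))*(C + C) = (C + √(-5))*(2*C) = (C + I*√5)*(2*C) = 2*C*(C + I*√5))
Z(K, c) = ½ + K*(8 + 4*I*√5)/2 (Z(K, c) = ((2*2*(2 + I*√5))*K + 1)/2 = ((8 + 4*I*√5)*K + 1)/2 = (K*(8 + 4*I*√5) + 1)/2 = (1 + K*(8 + 4*I*√5))/2 = ½ + K*(8 + 4*I*√5)/2)
Z(1, 0)*4666 = (½ + 2*1*(2 + I*√5))*4666 = (½ + (4 + 2*I*√5))*4666 = (9/2 + 2*I*√5)*4666 = 20997 + 9332*I*√5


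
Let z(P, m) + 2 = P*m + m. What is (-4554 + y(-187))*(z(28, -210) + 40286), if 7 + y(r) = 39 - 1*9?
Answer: -154933014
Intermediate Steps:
z(P, m) = -2 + m + P*m (z(P, m) = -2 + (P*m + m) = -2 + (m + P*m) = -2 + m + P*m)
y(r) = 23 (y(r) = -7 + (39 - 1*9) = -7 + (39 - 9) = -7 + 30 = 23)
(-4554 + y(-187))*(z(28, -210) + 40286) = (-4554 + 23)*((-2 - 210 + 28*(-210)) + 40286) = -4531*((-2 - 210 - 5880) + 40286) = -4531*(-6092 + 40286) = -4531*34194 = -154933014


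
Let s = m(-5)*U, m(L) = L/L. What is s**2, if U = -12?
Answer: 144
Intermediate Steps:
m(L) = 1
s = -12 (s = 1*(-12) = -12)
s**2 = (-12)**2 = 144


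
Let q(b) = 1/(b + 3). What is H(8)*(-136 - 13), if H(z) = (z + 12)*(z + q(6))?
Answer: -217540/9 ≈ -24171.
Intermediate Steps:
q(b) = 1/(3 + b)
H(z) = (12 + z)*(⅑ + z) (H(z) = (z + 12)*(z + 1/(3 + 6)) = (12 + z)*(z + 1/9) = (12 + z)*(z + ⅑) = (12 + z)*(⅑ + z))
H(8)*(-136 - 13) = (4/3 + 8² + (109/9)*8)*(-136 - 13) = (4/3 + 64 + 872/9)*(-149) = (1460/9)*(-149) = -217540/9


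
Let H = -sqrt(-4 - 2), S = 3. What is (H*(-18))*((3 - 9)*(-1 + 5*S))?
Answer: -1512*I*sqrt(6) ≈ -3703.6*I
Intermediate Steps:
H = -I*sqrt(6) (H = -sqrt(-6) = -I*sqrt(6) ≈ -2.4495*I)
(H*(-18))*((3 - 9)*(-1 + 5*S)) = (-I*sqrt(6)*(-18))*((3 - 9)*(-1 + 5*3)) = (18*I*sqrt(6))*(-6*(-1 + 15)) = (18*I*sqrt(6))*(-6*14) = (18*I*sqrt(6))*(-84) = -1512*I*sqrt(6)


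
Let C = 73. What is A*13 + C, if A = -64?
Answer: -759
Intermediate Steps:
A*13 + C = -64*13 + 73 = -832 + 73 = -759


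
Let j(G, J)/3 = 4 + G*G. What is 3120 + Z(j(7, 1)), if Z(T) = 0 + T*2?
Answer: 3438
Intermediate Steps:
j(G, J) = 12 + 3*G**2 (j(G, J) = 3*(4 + G*G) = 3*(4 + G**2) = 12 + 3*G**2)
Z(T) = 2*T (Z(T) = 0 + 2*T = 2*T)
3120 + Z(j(7, 1)) = 3120 + 2*(12 + 3*7**2) = 3120 + 2*(12 + 3*49) = 3120 + 2*(12 + 147) = 3120 + 2*159 = 3120 + 318 = 3438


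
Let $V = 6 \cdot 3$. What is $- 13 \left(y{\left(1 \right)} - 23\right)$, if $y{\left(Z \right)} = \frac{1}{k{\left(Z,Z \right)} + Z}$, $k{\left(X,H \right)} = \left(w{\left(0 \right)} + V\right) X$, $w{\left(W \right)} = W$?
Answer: $\frac{5668}{19} \approx 298.32$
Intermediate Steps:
$V = 18$
$k{\left(X,H \right)} = 18 X$ ($k{\left(X,H \right)} = \left(0 + 18\right) X = 18 X$)
$y{\left(Z \right)} = \frac{1}{19 Z}$ ($y{\left(Z \right)} = \frac{1}{18 Z + Z} = \frac{1}{19 Z}$)
$- 13 \left(y{\left(1 \right)} - 23\right) = - 13 \left(\frac{1}{19 \cdot 1} - 23\right) = - 13 \left(\frac{1}{19} \cdot 1 - 23\right) = - 13 \left(\frac{1}{19} - 23\right) = \left(-13\right) \left(- \frac{436}{19}\right) = \frac{5668}{19}$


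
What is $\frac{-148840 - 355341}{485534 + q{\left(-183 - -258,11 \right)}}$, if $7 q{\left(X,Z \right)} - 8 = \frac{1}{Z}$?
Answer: $- \frac{38821937}{37386207} \approx -1.0384$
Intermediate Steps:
$q{\left(X,Z \right)} = \frac{8}{7} + \frac{1}{7 Z}$
$\frac{-148840 - 355341}{485534 + q{\left(-183 - -258,11 \right)}} = \frac{-148840 - 355341}{485534 + \frac{1 + 8 \cdot 11}{7 \cdot 11}} = - \frac{504181}{485534 + \frac{1}{7} \cdot \frac{1}{11} \left(1 + 88\right)} = - \frac{504181}{485534 + \frac{1}{7} \cdot \frac{1}{11} \cdot 89} = - \frac{504181}{485534 + \frac{89}{77}} = - \frac{504181}{\frac{37386207}{77}} = \left(-504181\right) \frac{77}{37386207} = - \frac{38821937}{37386207}$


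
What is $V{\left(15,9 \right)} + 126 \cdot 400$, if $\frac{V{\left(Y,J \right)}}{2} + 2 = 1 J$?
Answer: $50414$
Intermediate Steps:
$V{\left(Y,J \right)} = -4 + 2 J$ ($V{\left(Y,J \right)} = -4 + 2 \cdot 1 J = -4 + 2 J$)
$V{\left(15,9 \right)} + 126 \cdot 400 = \left(-4 + 2 \cdot 9\right) + 126 \cdot 400 = \left(-4 + 18\right) + 50400 = 14 + 50400 = 50414$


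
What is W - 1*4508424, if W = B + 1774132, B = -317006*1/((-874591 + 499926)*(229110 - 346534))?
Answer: -60147127487270663/21997331480 ≈ -2.7343e+6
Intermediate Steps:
B = -158503/21997331480 (B = -317006/((-374665*(-117424))) = -317006/43994662960 = -317006*1/43994662960 = -158503/21997331480 ≈ -7.2056e-6)
W = 39026169693116857/21997331480 (W = -158503/21997331480 + 1774132 = 39026169693116857/21997331480 ≈ 1.7741e+6)
W - 1*4508424 = 39026169693116857/21997331480 - 1*4508424 = 39026169693116857/21997331480 - 4508424 = -60147127487270663/21997331480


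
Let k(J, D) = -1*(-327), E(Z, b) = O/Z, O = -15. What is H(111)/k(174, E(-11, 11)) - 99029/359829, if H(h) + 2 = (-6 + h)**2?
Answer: 1311337528/39221361 ≈ 33.434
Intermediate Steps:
E(Z, b) = -15/Z
k(J, D) = 327
H(h) = -2 + (-6 + h)**2
H(111)/k(174, E(-11, 11)) - 99029/359829 = (-2 + (-6 + 111)**2)/327 - 99029/359829 = (-2 + 105**2)*(1/327) - 99029*1/359829 = (-2 + 11025)*(1/327) - 99029/359829 = 11023*(1/327) - 99029/359829 = 11023/327 - 99029/359829 = 1311337528/39221361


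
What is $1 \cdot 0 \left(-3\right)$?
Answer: $0$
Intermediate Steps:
$1 \cdot 0 \left(-3\right) = 0 \left(-3\right) = 0$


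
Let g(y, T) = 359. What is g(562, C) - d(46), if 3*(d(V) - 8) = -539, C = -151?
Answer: 1592/3 ≈ 530.67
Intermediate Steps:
d(V) = -515/3 (d(V) = 8 + (1/3)*(-539) = 8 - 539/3 = -515/3)
g(562, C) - d(46) = 359 - 1*(-515/3) = 359 + 515/3 = 1592/3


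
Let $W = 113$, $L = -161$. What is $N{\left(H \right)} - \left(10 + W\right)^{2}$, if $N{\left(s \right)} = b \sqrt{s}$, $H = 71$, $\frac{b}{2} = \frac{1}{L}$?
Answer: $-15129 - \frac{2 \sqrt{71}}{161} \approx -15129.0$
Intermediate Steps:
$b = - \frac{2}{161}$ ($b = \frac{2}{-161} = 2 \left(- \frac{1}{161}\right) = - \frac{2}{161} \approx -0.012422$)
$N{\left(s \right)} = - \frac{2 \sqrt{s}}{161}$
$N{\left(H \right)} - \left(10 + W\right)^{2} = - \frac{2 \sqrt{71}}{161} - \left(10 + 113\right)^{2} = - \frac{2 \sqrt{71}}{161} - 123^{2} = - \frac{2 \sqrt{71}}{161} - 15129 = -15129 - \frac{2 \sqrt{71}}{161}$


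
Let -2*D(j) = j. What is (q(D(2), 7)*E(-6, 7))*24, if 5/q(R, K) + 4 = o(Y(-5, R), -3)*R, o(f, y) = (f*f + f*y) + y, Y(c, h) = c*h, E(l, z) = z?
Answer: -840/11 ≈ -76.364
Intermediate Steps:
D(j) = -j/2
o(f, y) = y + f**2 + f*y (o(f, y) = (f**2 + f*y) + y = y + f**2 + f*y)
q(R, K) = 5/(-4 + R*(-3 + 15*R + 25*R**2)) (q(R, K) = 5/(-4 + (-3 + (-5*R)**2 - 5*R*(-3))*R) = 5/(-4 + (-3 + 25*R**2 + 15*R)*R) = 5/(-4 + (-3 + 15*R + 25*R**2)*R) = 5/(-4 + R*(-3 + 15*R + 25*R**2)))
(q(D(2), 7)*E(-6, 7))*24 = ((5/(-4 + (-1/2*2)*(-3 + 15*(-1/2*2) + 25*(-1/2*2)**2)))*7)*24 = ((5/(-4 - (-3 + 15*(-1) + 25*(-1)**2)))*7)*24 = ((5/(-4 - (-3 - 15 + 25*1)))*7)*24 = ((5/(-4 - (-3 - 15 + 25)))*7)*24 = ((5/(-4 - 1*7))*7)*24 = ((5/(-4 - 7))*7)*24 = ((5/(-11))*7)*24 = ((5*(-1/11))*7)*24 = -5/11*7*24 = -35/11*24 = -840/11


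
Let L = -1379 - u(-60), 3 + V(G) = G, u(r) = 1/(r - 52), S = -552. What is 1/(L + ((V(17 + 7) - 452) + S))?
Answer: -112/264543 ≈ -0.00042337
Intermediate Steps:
u(r) = 1/(-52 + r)
V(G) = -3 + G
L = -154447/112 (L = -1379 - 1/(-52 - 60) = -1379 - 1/(-112) = -1379 - 1*(-1/112) = -1379 + 1/112 = -154447/112 ≈ -1379.0)
1/(L + ((V(17 + 7) - 452) + S)) = 1/(-154447/112 + (((-3 + (17 + 7)) - 452) - 552)) = 1/(-154447/112 + (((-3 + 24) - 452) - 552)) = 1/(-154447/112 + ((21 - 452) - 552)) = 1/(-154447/112 + (-431 - 552)) = 1/(-154447/112 - 983) = 1/(-264543/112) = -112/264543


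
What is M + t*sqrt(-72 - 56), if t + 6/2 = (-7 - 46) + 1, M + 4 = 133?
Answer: 129 - 440*I*sqrt(2) ≈ 129.0 - 622.25*I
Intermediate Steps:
M = 129 (M = -4 + 133 = 129)
t = -55 (t = -3 + ((-7 - 46) + 1) = -3 + (-53 + 1) = -3 - 52 = -55)
M + t*sqrt(-72 - 56) = 129 - 55*sqrt(-72 - 56) = 129 - 440*I*sqrt(2)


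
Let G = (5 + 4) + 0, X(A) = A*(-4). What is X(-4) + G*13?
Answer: 133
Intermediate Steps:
X(A) = -4*A
G = 9 (G = 9 + 0 = 9)
X(-4) + G*13 = -4*(-4) + 9*13 = 16 + 117 = 133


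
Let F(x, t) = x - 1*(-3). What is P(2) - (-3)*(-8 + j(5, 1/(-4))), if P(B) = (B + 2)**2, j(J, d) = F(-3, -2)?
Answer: -8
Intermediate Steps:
F(x, t) = 3 + x (F(x, t) = x + 3 = 3 + x)
j(J, d) = 0 (j(J, d) = 3 - 3 = 0)
P(B) = (2 + B)**2
P(2) - (-3)*(-8 + j(5, 1/(-4))) = (2 + 2)**2 - (-3)*(-8 + 0) = 4**2 - (-3)*(-8) = 16 - 1*24 = 16 - 24 = -8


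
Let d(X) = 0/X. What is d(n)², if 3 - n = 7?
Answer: 0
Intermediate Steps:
n = -4 (n = 3 - 1*7 = 3 - 7 = -4)
d(X) = 0
d(n)² = 0² = 0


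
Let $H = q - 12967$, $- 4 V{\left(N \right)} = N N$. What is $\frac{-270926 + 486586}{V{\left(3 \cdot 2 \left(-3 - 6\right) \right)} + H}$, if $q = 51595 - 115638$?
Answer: $- \frac{215660}{77739} \approx -2.7742$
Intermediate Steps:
$q = -64043$
$V{\left(N \right)} = - \frac{N^{2}}{4}$ ($V{\left(N \right)} = - \frac{N N}{4} = - \frac{N^{2}}{4}$)
$H = -77010$ ($H = -64043 - 12967 = -77010$)
$\frac{-270926 + 486586}{V{\left(3 \cdot 2 \left(-3 - 6\right) \right)} + H} = \frac{-270926 + 486586}{- \frac{\left(3 \cdot 2 \left(-3 - 6\right)\right)^{2}}{4} - 77010} = \frac{215660}{- \frac{\left(6 \left(-3 - 6\right)\right)^{2}}{4} - 77010} = \frac{215660}{- \frac{\left(6 \left(-9\right)\right)^{2}}{4} - 77010} = \frac{215660}{- \frac{\left(-54\right)^{2}}{4} - 77010} = \frac{215660}{\left(- \frac{1}{4}\right) 2916 - 77010} = \frac{215660}{-729 - 77010} = \frac{215660}{-77739} = 215660 \left(- \frac{1}{77739}\right) = - \frac{215660}{77739}$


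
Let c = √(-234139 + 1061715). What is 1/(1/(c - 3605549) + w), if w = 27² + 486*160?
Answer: 255088911786563719/20021673597144850756726 + √206894/40043347194289701513452 ≈ 1.2741e-5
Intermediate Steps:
c = 2*√206894 (c = √827576 = 2*√206894 ≈ 909.71)
w = 78489 (w = 729 + 77760 = 78489)
1/(1/(c - 3605549) + w) = 1/(1/(2*√206894 - 3605549) + 78489) = 1/(1/(-3605549 + 2*√206894) + 78489) = 1/(78489 + 1/(-3605549 + 2*√206894))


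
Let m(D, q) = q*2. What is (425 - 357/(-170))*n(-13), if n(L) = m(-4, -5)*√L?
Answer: -4271*I*√13 ≈ -15399.0*I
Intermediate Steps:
m(D, q) = 2*q
n(L) = -10*√L (n(L) = (2*(-5))*√L = -10*√L)
(425 - 357/(-170))*n(-13) = (425 - 357/(-170))*(-10*I*√13) = (425 - 357*(-1/170))*(-10*I*√13) = (425 + 21/10)*(-10*I*√13) = 4271*(-10*I*√13)/10 = -4271*I*√13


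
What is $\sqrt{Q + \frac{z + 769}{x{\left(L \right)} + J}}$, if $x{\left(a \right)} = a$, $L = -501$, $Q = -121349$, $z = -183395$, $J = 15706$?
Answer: $\frac{i \sqrt{28057697870055}}{15205} \approx 348.37 i$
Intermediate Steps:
$\sqrt{Q + \frac{z + 769}{x{\left(L \right)} + J}} = \sqrt{-121349 + \frac{-183395 + 769}{-501 + 15706}} = \sqrt{-121349 - \frac{182626}{15205}} = \sqrt{- \frac{1845294171}{15205}} = \frac{i \sqrt{28057697870055}}{15205}$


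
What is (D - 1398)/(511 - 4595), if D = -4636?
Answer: 3017/2042 ≈ 1.4775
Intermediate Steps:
(D - 1398)/(511 - 4595) = (-4636 - 1398)/(511 - 4595) = -6034/(-4084) = -6034*(-1/4084) = 3017/2042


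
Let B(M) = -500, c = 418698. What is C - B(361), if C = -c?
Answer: -418198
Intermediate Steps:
C = -418698 (C = -1*418698 = -418698)
C - B(361) = -418698 - 1*(-500) = -418698 + 500 = -418198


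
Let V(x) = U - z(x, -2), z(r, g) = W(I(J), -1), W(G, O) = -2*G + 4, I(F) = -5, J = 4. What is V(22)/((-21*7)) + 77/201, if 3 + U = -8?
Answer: 1816/3283 ≈ 0.55315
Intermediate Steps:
U = -11 (U = -3 - 8 = -11)
W(G, O) = 4 - 2*G
z(r, g) = 14 (z(r, g) = 4 - 2*(-5) = 4 + 10 = 14)
V(x) = -25 (V(x) = -11 - 1*14 = -11 - 14 = -25)
V(22)/((-21*7)) + 77/201 = -25/((-21*7)) + 77/201 = -25/(-147) + 77*(1/201) = -25*(-1/147) + 77/201 = 25/147 + 77/201 = 1816/3283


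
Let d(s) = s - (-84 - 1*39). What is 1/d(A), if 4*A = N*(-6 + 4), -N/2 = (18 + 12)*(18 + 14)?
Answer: 1/1083 ≈ 0.00092336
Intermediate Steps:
N = -1920 (N = -2*(18 + 12)*(18 + 14) = -60*32 = -2*960 = -1920)
A = 960 (A = (-1920*(-6 + 4))/4 = (-1920*(-2))/4 = (1/4)*3840 = 960)
d(s) = 123 + s (d(s) = s - (-84 - 39) = s - 1*(-123) = s + 123 = 123 + s)
1/d(A) = 1/(123 + 960) = 1/1083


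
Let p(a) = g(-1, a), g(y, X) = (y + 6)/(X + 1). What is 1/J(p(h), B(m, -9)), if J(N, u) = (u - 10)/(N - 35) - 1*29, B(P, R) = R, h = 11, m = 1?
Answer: -415/11807 ≈ -0.035149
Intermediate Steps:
g(y, X) = (6 + y)/(1 + X)
p(a) = 5/(1 + a) (p(a) = (6 - 1)/(1 + a) = 5/(1 + a))
J(N, u) = -29 + (-10 + u)/(-35 + N) (J(N, u) = (-10 + u)/(-35 + N) - 29 = -29 + (-10 + u)/(-35 + N))
1/J(p(h), B(m, -9)) = 1/((1005 - 9 - 145/(1 + 11))/(-35 + 5/(1 + 11))) = 1/((1005 - 9 - 145/12)/(-35 + 5/12)) = 1/((1005 - 9 - 145/12)/(-35 + 5*(1/12))) = 1/((1005 - 9 - 29*5/12)/(-35 + 5/12)) = 1/((1005 - 9 - 145/12)/(-415/12)) = 1/(-12/415*11807/12) = 1/(-11807/415) = -415/11807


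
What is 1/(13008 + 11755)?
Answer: 1/24763 ≈ 4.0383e-5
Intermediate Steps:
1/(13008 + 11755) = 1/24763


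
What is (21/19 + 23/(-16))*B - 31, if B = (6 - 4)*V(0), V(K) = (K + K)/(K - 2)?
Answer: -31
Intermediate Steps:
V(K) = 2*K/(-2 + K) (V(K) = (2*K)/(-2 + K) = 2*K/(-2 + K))
B = 0 (B = (6 - 4)*(2*0/(-2 + 0)) = 2*(2*0/(-2)) = 2*(2*0*(-½)) = 2*0 = 0)
(21/19 + 23/(-16))*B - 31 = (21/19 + 23/(-16))*0 - 31 = (21*(1/19) + 23*(-1/16))*0 - 31 = (21/19 - 23/16)*0 - 31 = -101/304*0 - 31 = 0 - 31 = -31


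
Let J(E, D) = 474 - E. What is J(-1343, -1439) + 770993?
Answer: 772810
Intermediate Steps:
J(-1343, -1439) + 770993 = (474 - 1*(-1343)) + 770993 = (474 + 1343) + 770993 = 1817 + 770993 = 772810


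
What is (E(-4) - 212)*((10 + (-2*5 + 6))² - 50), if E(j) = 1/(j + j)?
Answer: 11879/4 ≈ 2969.8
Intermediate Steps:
E(j) = 1/(2*j)
(E(-4) - 212)*((10 + (-2*5 + 6))² - 50) = ((½)/(-4) - 212)*((10 + (-2*5 + 6))² - 50) = ((½)*(-¼) - 212)*((10 + (-10 + 6))² - 50) = (-⅛ - 212)*((10 - 4)² - 50) = -1697*(6² - 50)/8 = -1697*(36 - 50)/8 = -1697/8*(-14) = 11879/4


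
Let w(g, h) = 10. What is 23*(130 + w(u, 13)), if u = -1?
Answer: 3220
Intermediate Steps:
23*(130 + w(u, 13)) = 23*(130 + 10) = 23*140 = 3220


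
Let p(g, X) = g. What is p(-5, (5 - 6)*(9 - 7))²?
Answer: 25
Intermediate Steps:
p(-5, (5 - 6)*(9 - 7))² = (-5)² = 25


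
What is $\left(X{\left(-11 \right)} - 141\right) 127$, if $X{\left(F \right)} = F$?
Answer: $-19304$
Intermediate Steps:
$\left(X{\left(-11 \right)} - 141\right) 127 = \left(-11 - 141\right) 127 = \left(-152\right) 127 = -19304$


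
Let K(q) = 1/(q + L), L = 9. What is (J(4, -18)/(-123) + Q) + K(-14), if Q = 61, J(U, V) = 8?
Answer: 37352/615 ≈ 60.735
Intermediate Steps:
K(q) = 1/(9 + q) (K(q) = 1/(q + 9) = 1/(9 + q))
(J(4, -18)/(-123) + Q) + K(-14) = (8/(-123) + 61) + 1/(9 - 14) = (8*(-1/123) + 61) + 1/(-5) = (-8/123 + 61) - ⅕ = 7495/123 - ⅕ = 37352/615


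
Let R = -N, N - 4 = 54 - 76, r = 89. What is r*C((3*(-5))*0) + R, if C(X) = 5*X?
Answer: 18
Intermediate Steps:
N = -18 (N = 4 + (54 - 76) = 4 - 22 = -18)
R = 18 (R = -1*(-18) = 18)
r*C((3*(-5))*0) + R = 89*(5*((3*(-5))*0)) + 18 = 89*(5*(-15*0)) + 18 = 89*(5*0) + 18 = 89*0 + 18 = 0 + 18 = 18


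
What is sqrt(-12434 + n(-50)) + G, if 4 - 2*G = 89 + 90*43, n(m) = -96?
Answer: -3955/2 + I*sqrt(12530) ≈ -1977.5 + 111.94*I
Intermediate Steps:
G = -3955/2 (G = 2 - (89 + 90*43)/2 = 2 - (89 + 3870)/2 = 2 - 1/2*3959 = 2 - 3959/2 = -3955/2 ≈ -1977.5)
sqrt(-12434 + n(-50)) + G = sqrt(-12434 - 96) - 3955/2 = sqrt(-12530) - 3955/2 = I*sqrt(12530) - 3955/2 = -3955/2 + I*sqrt(12530)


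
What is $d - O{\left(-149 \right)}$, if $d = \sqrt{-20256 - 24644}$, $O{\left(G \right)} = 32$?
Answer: $-32 + 10 i \sqrt{449} \approx -32.0 + 211.9 i$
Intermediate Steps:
$d = 10 i \sqrt{449}$ ($d = \sqrt{-44900} = 10 i \sqrt{449} \approx 211.9 i$)
$d - O{\left(-149 \right)} = 10 i \sqrt{449} - 32 = -32 + 10 i \sqrt{449}$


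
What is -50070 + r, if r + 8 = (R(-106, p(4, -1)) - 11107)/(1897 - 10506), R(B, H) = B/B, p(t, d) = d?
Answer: -431110396/8609 ≈ -50077.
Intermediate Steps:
R(B, H) = 1
r = -57766/8609 (r = -8 + (1 - 11107)/(1897 - 10506) = -8 - 11106/(-8609) = -8 - 11106*(-1/8609) = -8 + 11106/8609 = -57766/8609 ≈ -6.7100)
-50070 + r = -50070 - 57766/8609 = -431110396/8609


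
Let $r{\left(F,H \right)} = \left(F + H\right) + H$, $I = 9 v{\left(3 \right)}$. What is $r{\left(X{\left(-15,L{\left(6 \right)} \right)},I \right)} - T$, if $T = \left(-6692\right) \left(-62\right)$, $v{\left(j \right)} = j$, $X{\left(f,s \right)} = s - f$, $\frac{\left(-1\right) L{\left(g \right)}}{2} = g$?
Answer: $-414847$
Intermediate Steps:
$L{\left(g \right)} = - 2 g$
$I = 27$ ($I = 9 \cdot 3 = 27$)
$r{\left(F,H \right)} = F + 2 H$
$T = 414904$
$r{\left(X{\left(-15,L{\left(6 \right)} \right)},I \right)} - T = \left(\left(\left(-2\right) 6 - -15\right) + 2 \cdot 27\right) - 414904 = \left(\left(-12 + 15\right) + 54\right) - 414904 = \left(3 + 54\right) - 414904 = 57 - 414904 = -414847$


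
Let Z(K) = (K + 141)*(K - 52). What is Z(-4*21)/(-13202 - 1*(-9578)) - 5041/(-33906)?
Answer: 11712829/5119806 ≈ 2.2878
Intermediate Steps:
Z(K) = (-52 + K)*(141 + K) (Z(K) = (141 + K)*(-52 + K) = (-52 + K)*(141 + K))
Z(-4*21)/(-13202 - 1*(-9578)) - 5041/(-33906) = (-7332 + (-4*21)² + 89*(-4*21))/(-13202 - 1*(-9578)) - 5041/(-33906) = (-7332 + (-84)² + 89*(-84))/(-13202 + 9578) - 5041*(-1/33906) = (-7332 + 7056 - 7476)/(-3624) + 5041/33906 = -7752*(-1/3624) + 5041/33906 = 323/151 + 5041/33906 = 11712829/5119806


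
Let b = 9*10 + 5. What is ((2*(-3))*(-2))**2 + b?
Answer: 239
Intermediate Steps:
b = 95 (b = 90 + 5 = 95)
((2*(-3))*(-2))**2 + b = ((2*(-3))*(-2))**2 + 95 = (-6*(-2))**2 + 95 = 12**2 + 95 = 144 + 95 = 239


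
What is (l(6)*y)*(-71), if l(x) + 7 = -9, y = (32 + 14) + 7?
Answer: 60208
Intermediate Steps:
y = 53 (y = 46 + 7 = 53)
l(x) = -16 (l(x) = -7 - 9 = -16)
(l(6)*y)*(-71) = -16*53*(-71) = -848*(-71) = 60208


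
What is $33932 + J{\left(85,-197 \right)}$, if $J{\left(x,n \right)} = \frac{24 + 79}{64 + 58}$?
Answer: $\frac{4139807}{122} \approx 33933.0$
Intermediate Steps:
$J{\left(x,n \right)} = \frac{103}{122}$
$33932 + J{\left(85,-197 \right)} = 33932 + \frac{103}{122} = \frac{4139807}{122}$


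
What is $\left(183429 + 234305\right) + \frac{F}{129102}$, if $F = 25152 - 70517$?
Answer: $\frac{53930249503}{129102} \approx 4.1773 \cdot 10^{5}$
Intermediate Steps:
$F = -45365$
$\left(183429 + 234305\right) + \frac{F}{129102} = \left(183429 + 234305\right) - \frac{45365}{129102} = 417734 - \frac{45365}{129102} = \frac{53930249503}{129102}$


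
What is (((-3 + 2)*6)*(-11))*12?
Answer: 792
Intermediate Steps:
(((-3 + 2)*6)*(-11))*12 = (-1*6*(-11))*12 = -6*(-11)*12 = 66*12 = 792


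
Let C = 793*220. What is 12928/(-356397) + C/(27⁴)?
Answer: 18435517124/63134659359 ≈ 0.29200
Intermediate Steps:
C = 174460
12928/(-356397) + C/(27⁴) = 12928/(-356397) + 174460/(27⁴) = 12928*(-1/356397) + 174460/531441 = -12928/356397 + 174460*(1/531441) = -12928/356397 + 174460/531441 = 18435517124/63134659359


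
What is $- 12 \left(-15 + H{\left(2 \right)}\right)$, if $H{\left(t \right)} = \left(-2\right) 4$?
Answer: $276$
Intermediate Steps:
$H{\left(t \right)} = -8$
$- 12 \left(-15 + H{\left(2 \right)}\right) = - 12 \left(-15 - 8\right) = \left(-12\right) \left(-23\right) = 276$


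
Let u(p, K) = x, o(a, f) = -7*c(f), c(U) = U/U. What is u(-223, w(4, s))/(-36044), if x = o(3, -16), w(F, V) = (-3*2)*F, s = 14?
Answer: 7/36044 ≈ 0.00019421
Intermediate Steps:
c(U) = 1
w(F, V) = -6*F
o(a, f) = -7 (o(a, f) = -7*1 = -7)
x = -7
u(p, K) = -7
u(-223, w(4, s))/(-36044) = -7/(-36044) = -7*(-1/36044) = 7/36044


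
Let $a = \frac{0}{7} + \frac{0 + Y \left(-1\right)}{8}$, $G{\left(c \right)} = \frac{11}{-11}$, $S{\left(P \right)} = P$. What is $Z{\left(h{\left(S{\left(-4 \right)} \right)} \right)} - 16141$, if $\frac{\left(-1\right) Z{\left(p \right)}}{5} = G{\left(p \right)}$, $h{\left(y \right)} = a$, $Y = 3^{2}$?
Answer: $-16136$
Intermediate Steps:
$Y = 9$
$G{\left(c \right)} = -1$ ($G{\left(c \right)} = 11 \left(- \frac{1}{11}\right) = -1$)
$a = - \frac{9}{8}$ ($a = \frac{0}{7} + \frac{0 + 9 \left(-1\right)}{8} = 0 \cdot \frac{1}{7} + \left(0 - 9\right) \frac{1}{8} = 0 - \frac{9}{8} = - \frac{9}{8} \approx -1.125$)
$h{\left(y \right)} = - \frac{9}{8}$
$Z{\left(p \right)} = 5$ ($Z{\left(p \right)} = \left(-5\right) \left(-1\right) = 5$)
$Z{\left(h{\left(S{\left(-4 \right)} \right)} \right)} - 16141 = 5 - 16141 = -16136$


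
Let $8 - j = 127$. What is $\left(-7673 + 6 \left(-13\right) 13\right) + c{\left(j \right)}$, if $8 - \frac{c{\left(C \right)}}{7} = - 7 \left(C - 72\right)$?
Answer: $-17990$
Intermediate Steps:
$j = -119$ ($j = 8 - 127 = -119$)
$c{\left(C \right)} = -3472 + 49 C$ ($c{\left(C \right)} = 56 - 7 \left(- 7 \left(C - 72\right)\right) = 56 - 7 \left(- 7 \left(-72 + C\right)\right) = 56 - 7 \left(504 - 7 C\right) = 56 + \left(-3528 + 49 C\right) = -3472 + 49 C$)
$\left(-7673 + 6 \left(-13\right) 13\right) + c{\left(j \right)} = \left(-7673 + 6 \left(-13\right) 13\right) + \left(-3472 + 49 \left(-119\right)\right) = \left(-7673 - 1014\right) - 9303 = -8687 - 9303 = -17990$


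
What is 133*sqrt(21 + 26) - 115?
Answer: -115 + 133*sqrt(47) ≈ 796.80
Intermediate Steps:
133*sqrt(21 + 26) - 115 = 133*sqrt(47) - 115 = -115 + 133*sqrt(47)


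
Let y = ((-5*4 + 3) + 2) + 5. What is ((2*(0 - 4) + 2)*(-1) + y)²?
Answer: 16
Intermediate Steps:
y = -10 (y = ((-20 + 3) + 2) + 5 = (-17 + 2) + 5 = -15 + 5 = -10)
((2*(0 - 4) + 2)*(-1) + y)² = ((2*(0 - 4) + 2)*(-1) - 10)² = ((2*(-4) + 2)*(-1) - 10)² = ((-8 + 2)*(-1) - 10)² = (-6*(-1) - 10)² = (6 - 10)² = (-4)² = 16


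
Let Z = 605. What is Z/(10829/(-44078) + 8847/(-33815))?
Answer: -901751029850/756140701 ≈ -1192.6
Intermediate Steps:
Z/(10829/(-44078) + 8847/(-33815)) = 605/(10829/(-44078) + 8847/(-33815)) = 605/(10829*(-1/44078) + 8847*(-1/33815)) = 605/(-10829/44078 - 8847/33815) = 605/(-756140701/1490497570) = 605*(-1490497570/756140701) = -901751029850/756140701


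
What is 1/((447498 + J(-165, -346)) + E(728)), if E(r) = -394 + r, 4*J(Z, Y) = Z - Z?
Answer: 1/447832 ≈ 2.2330e-6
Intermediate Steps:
J(Z, Y) = 0 (J(Z, Y) = (Z - Z)/4 = (¼)*0 = 0)
1/((447498 + J(-165, -346)) + E(728)) = 1/((447498 + 0) + (-394 + 728)) = 1/(447498 + 334) = 1/447832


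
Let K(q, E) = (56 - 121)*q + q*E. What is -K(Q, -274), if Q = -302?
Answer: -102378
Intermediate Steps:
K(q, E) = -65*q + E*q
-K(Q, -274) = -(-302)*(-65 - 274) = -(-302)*(-339) = -1*102378 = -102378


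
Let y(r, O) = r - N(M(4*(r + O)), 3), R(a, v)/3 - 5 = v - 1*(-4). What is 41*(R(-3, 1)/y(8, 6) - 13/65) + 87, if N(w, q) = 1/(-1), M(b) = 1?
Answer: 3232/15 ≈ 215.47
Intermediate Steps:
N(w, q) = -1
R(a, v) = 27 + 3*v (R(a, v) = 15 + 3*(v - 1*(-4)) = 15 + 3*(v + 4) = 15 + 3*(4 + v) = 15 + (12 + 3*v) = 27 + 3*v)
y(r, O) = 1 + r (y(r, O) = r - 1*(-1) = r + 1 = 1 + r)
41*(R(-3, 1)/y(8, 6) - 13/65) + 87 = 41*((27 + 3*1)/(1 + 8) - 13/65) + 87 = 41*((27 + 3)/9 - 13*1/65) + 87 = 41*(30*(⅑) - ⅕) + 87 = 41*(10/3 - ⅕) + 87 = 41*(47/15) + 87 = 1927/15 + 87 = 3232/15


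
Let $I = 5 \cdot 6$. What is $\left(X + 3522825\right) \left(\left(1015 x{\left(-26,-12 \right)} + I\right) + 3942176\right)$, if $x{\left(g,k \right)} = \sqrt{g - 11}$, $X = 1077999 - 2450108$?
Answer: $8478565519496 + 2182976740 i \sqrt{37} \approx 8.4786 \cdot 10^{12} + 1.3279 \cdot 10^{10} i$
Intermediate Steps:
$X = -1372109$ ($X = 1077999 - 2450108 = -1372109$)
$x{\left(g,k \right)} = \sqrt{-11 + g}$
$I = 30$
$\left(X + 3522825\right) \left(\left(1015 x{\left(-26,-12 \right)} + I\right) + 3942176\right) = \left(-1372109 + 3522825\right) \left(\left(1015 \sqrt{-11 - 26} + 30\right) + 3942176\right) = 2150716 \left(\left(1015 \sqrt{-37} + 30\right) + 3942176\right) = 2150716 \left(\left(1015 i \sqrt{37} + 30\right) + 3942176\right) = 2150716 \left(\left(30 + 1015 i \sqrt{37}\right) + 3942176\right) = 2150716 \left(3942206 + 1015 i \sqrt{37}\right) = 8478565519496 + 2182976740 i \sqrt{37}$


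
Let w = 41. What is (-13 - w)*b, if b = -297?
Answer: 16038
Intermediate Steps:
(-13 - w)*b = (-13 - 1*41)*(-297) = (-13 - 41)*(-297) = -54*(-297) = 16038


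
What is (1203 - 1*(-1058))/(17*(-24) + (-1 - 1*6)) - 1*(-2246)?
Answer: 929829/415 ≈ 2240.6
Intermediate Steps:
(1203 - 1*(-1058))/(17*(-24) + (-1 - 1*6)) - 1*(-2246) = (1203 + 1058)/(-408 + (-1 - 6)) + 2246 = 2261/(-408 - 7) + 2246 = 2261/(-415) + 2246 = 2261*(-1/415) + 2246 = -2261/415 + 2246 = 929829/415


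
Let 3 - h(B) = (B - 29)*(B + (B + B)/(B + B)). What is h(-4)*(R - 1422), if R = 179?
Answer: 119328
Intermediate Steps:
h(B) = 3 - (1 + B)*(-29 + B) (h(B) = 3 - (B - 29)*(B + (B + B)/(B + B)) = 3 - (-29 + B)*(B + (2*B)/((2*B))) = 3 - (-29 + B)*(B + (2*B)*(1/(2*B))) = 3 - (-29 + B)*(B + 1) = 3 - (-29 + B)*(1 + B) = 3 - (1 + B)*(-29 + B))
h(-4)*(R - 1422) = (32 - 1*(-4)² + 28*(-4))*(179 - 1422) = (32 - 1*16 - 112)*(-1243) = (32 - 16 - 112)*(-1243) = -96*(-1243) = 119328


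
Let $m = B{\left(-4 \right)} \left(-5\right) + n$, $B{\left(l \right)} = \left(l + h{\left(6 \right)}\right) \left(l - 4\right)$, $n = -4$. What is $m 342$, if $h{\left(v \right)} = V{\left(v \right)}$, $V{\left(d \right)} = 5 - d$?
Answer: $-69768$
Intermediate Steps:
$h{\left(v \right)} = 5 - v$
$B{\left(l \right)} = \left(-1 + l\right) \left(-4 + l\right)$ ($B{\left(l \right)} = \left(l + \left(5 - 6\right)\right) \left(l - 4\right) = \left(l + \left(5 - 6\right)\right) \left(-4 + l\right) = \left(l - 1\right) \left(-4 + l\right) = \left(-1 + l\right) \left(-4 + l\right)$)
$m = -204$ ($m = \left(4 + \left(-4\right)^{2} - -20\right) \left(-5\right) - 4 = \left(4 + 16 + 20\right) \left(-5\right) - 4 = 40 \left(-5\right) - 4 = -200 - 4 = -204$)
$m 342 = \left(-204\right) 342 = -69768$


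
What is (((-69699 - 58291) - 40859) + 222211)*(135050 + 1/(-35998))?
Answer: 129710479235219/17999 ≈ 7.2065e+9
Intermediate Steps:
(((-69699 - 58291) - 40859) + 222211)*(135050 + 1/(-35998)) = ((-127990 - 40859) + 222211)*(135050 - 1/35998) = (-168849 + 222211)*(4861529899/35998) = 53362*(4861529899/35998) = 129710479235219/17999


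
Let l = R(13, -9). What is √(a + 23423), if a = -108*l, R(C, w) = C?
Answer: √22019 ≈ 148.39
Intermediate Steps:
l = 13
a = -1404 (a = -108*13 = -1404)
√(a + 23423) = √(-1404 + 23423) = √22019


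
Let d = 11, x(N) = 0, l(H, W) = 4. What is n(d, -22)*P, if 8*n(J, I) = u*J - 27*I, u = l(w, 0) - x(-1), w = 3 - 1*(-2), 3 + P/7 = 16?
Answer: 29029/4 ≈ 7257.3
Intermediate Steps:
P = 91 (P = -21 + 7*16 = -21 + 112 = 91)
w = 5 (w = 3 + 2 = 5)
u = 4 (u = 4 - 1*0 = 4 + 0 = 4)
n(J, I) = J/2 - 27*I/8 (n(J, I) = (4*J - 27*I)/8 = (-27*I + 4*J)/8 = J/2 - 27*I/8)
n(d, -22)*P = ((½)*11 - 27/8*(-22))*91 = (11/2 + 297/4)*91 = (319/4)*91 = 29029/4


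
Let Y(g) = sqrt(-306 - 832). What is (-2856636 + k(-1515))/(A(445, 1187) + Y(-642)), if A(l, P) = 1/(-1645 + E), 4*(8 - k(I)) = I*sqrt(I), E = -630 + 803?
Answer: 368*(1515*sqrt(1515) + 11426512*I)/(I + 1472*sqrt(1138)) ≈ 438.71 + 84680.0*I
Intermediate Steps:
Y(g) = I*sqrt(1138) (Y(g) = sqrt(-1138) = I*sqrt(1138))
E = 173
k(I) = 8 - I**(3/2)/4 (k(I) = 8 - I*sqrt(I)/4 = 8 - I**(3/2)/4)
A(l, P) = -1/1472 (A(l, P) = 1/(-1645 + 173) = 1/(-1472) = -1/1472)
(-2856636 + k(-1515))/(A(445, 1187) + Y(-642)) = (-2856636 + (8 - (-1515)*I*sqrt(1515)/4))/(-1/1472 + I*sqrt(1138)) = (-2856636 + (8 + 1515*I*sqrt(1515)/4))/(-1/1472 + I*sqrt(1138)) = (-2856628 + 1515*I*sqrt(1515)/4)/(-1/1472 + I*sqrt(1138))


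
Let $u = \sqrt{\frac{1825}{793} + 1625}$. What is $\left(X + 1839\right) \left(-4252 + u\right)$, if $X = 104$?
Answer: $-8261636 + \frac{9715 \sqrt{40933074}}{793} \approx -8.1833 \cdot 10^{6}$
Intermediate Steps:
$u = \frac{5 \sqrt{40933074}}{793}$ ($u = \sqrt{1825 \cdot \frac{1}{793} + 1625} = \sqrt{\frac{1825}{793} + 1625} = \sqrt{\frac{1290450}{793}} = \frac{5 \sqrt{40933074}}{793} \approx 40.34$)
$\left(X + 1839\right) \left(-4252 + u\right) = \left(104 + 1839\right) \left(-4252 + \frac{5 \sqrt{40933074}}{793}\right) = 1943 \left(-4252 + \frac{5 \sqrt{40933074}}{793}\right) = -8261636 + \frac{9715 \sqrt{40933074}}{793}$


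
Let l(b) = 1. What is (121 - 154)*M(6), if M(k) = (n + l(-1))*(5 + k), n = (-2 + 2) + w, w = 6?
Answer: -2541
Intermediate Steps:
n = 6 (n = (-2 + 2) + 6 = 0 + 6 = 6)
M(k) = 35 + 7*k (M(k) = (6 + 1)*(5 + k) = 7*(5 + k) = 35 + 7*k)
(121 - 154)*M(6) = (121 - 154)*(35 + 7*6) = -33*(35 + 42) = -33*77 = -2541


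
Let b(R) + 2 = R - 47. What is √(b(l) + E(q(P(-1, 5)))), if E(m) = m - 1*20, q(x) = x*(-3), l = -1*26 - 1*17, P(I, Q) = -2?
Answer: I*√106 ≈ 10.296*I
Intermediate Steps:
l = -43 (l = -26 - 17 = -43)
q(x) = -3*x
b(R) = -49 + R (b(R) = -2 + (R - 47) = -2 + (-47 + R) = -49 + R)
E(m) = -20 + m (E(m) = m - 20 = -20 + m)
√(b(l) + E(q(P(-1, 5)))) = √((-49 - 43) + (-20 - 3*(-2))) = √(-92 + (-20 + 6)) = √(-92 - 14) = √(-106) = I*√106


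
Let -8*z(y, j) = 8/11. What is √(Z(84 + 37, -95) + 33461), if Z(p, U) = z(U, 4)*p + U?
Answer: √33355 ≈ 182.63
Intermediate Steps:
z(y, j) = -1/11
Z(p, U) = U - p/11 (Z(p, U) = -p/11 + U = U - p/11)
√(Z(84 + 37, -95) + 33461) = √((-95 - (84 + 37)/11) + 33461) = √((-95 - 1/11*121) + 33461) = √((-95 - 11) + 33461) = √(-106 + 33461) = √33355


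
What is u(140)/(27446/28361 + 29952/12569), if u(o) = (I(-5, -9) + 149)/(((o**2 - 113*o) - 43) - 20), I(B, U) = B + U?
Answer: 5347041135/493302665198 ≈ 0.010839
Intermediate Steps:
u(o) = 135/(-63 + o**2 - 113*o) (u(o) = ((-5 - 9) + 149)/(((o**2 - 113*o) - 43) - 20) = (-14 + 149)/((-43 + o**2 - 113*o) - 20) = 135/(-63 + o**2 - 113*o))
u(140)/(27446/28361 + 29952/12569) = (135/(-63 + 140**2 - 113*140))/(27446/28361 + 29952/12569) = (135/(-63 + 19600 - 15820))/(27446*(1/28361) + 29952*(1/12569)) = (135/3717)/(27446/28361 + 29952/12569) = (135*(1/3717))/(1194437446/356469409) = (15/413)*(356469409/1194437446) = 5347041135/493302665198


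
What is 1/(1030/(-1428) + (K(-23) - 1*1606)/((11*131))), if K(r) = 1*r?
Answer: -1028874/1905221 ≈ -0.54003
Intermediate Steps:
K(r) = r
1/(1030/(-1428) + (K(-23) - 1*1606)/((11*131))) = 1/(1030/(-1428) + (-23 - 1*1606)/((11*131))) = 1/(1030*(-1/1428) + (-23 - 1606)/1441) = 1/(-515/714 - 1629*1/1441) = 1/(-515/714 - 1629/1441) = 1/(-1905221/1028874) = -1028874/1905221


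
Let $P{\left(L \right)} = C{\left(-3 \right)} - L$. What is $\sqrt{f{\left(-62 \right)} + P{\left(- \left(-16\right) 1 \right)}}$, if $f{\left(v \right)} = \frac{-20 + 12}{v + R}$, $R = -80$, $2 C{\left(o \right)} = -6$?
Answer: $\frac{i \sqrt{95495}}{71} \approx 4.3524 i$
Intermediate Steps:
$C{\left(o \right)} = -3$ ($C{\left(o \right)} = \frac{1}{2} \left(-6\right) = -3$)
$P{\left(L \right)} = -3 - L$
$f{\left(v \right)} = - \frac{8}{-80 + v}$ ($f{\left(v \right)} = \frac{-20 + 12}{v - 80} = - \frac{8}{-80 + v}$)
$\sqrt{f{\left(-62 \right)} + P{\left(- \left(-16\right) 1 \right)}} = \sqrt{- \frac{8}{-80 - 62} - \left(3 - \left(-16\right) 1\right)} = \sqrt{- \frac{8}{-142} - \left(3 - -16\right)} = \sqrt{\left(-8\right) \left(- \frac{1}{142}\right) - 19} = \sqrt{\frac{4}{71} - 19} = \sqrt{- \frac{1345}{71}} = \frac{i \sqrt{95495}}{71}$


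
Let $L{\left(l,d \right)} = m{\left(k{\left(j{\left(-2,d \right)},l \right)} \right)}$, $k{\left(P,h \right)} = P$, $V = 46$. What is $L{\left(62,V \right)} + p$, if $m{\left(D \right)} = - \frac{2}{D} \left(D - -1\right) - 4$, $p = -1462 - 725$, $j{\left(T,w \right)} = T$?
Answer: $-2192$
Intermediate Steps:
$p = -2187$ ($p = -1462 - 725 = -2187$)
$m{\left(D \right)} = -4 - \frac{2 \left(1 + D\right)}{D}$ ($m{\left(D \right)} = - \frac{2}{D} \left(D + 1\right) - 4 = - \frac{2}{D} \left(1 + D\right) - 4 = - \frac{2 \left(1 + D\right)}{D} - 4 = -4 - \frac{2 \left(1 + D\right)}{D}$)
$L{\left(l,d \right)} = -5$ ($L{\left(l,d \right)} = -6 - \frac{2}{-2} = -6 - -1 = -6 + 1 = -5$)
$L{\left(62,V \right)} + p = -5 - 2187 = -2192$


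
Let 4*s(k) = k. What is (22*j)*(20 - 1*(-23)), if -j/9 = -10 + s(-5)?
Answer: 191565/2 ≈ 95783.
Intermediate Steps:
s(k) = k/4
j = 405/4 (j = -9*(-10 + (1/4)*(-5)) = -9*(-10 - 5/4) = -9*(-45/4) = 405/4 ≈ 101.25)
(22*j)*(20 - 1*(-23)) = (22*(405/4))*(20 - 1*(-23)) = 4455*(20 + 23)/2 = (4455/2)*43 = 191565/2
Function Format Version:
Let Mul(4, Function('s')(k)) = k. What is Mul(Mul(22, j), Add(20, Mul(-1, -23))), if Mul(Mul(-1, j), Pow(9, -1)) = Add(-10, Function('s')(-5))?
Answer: Rational(191565, 2) ≈ 95783.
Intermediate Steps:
Function('s')(k) = Mul(Rational(1, 4), k)
j = Rational(405, 4) (j = Mul(-9, Add(-10, Mul(Rational(1, 4), -5))) = Mul(-9, Add(-10, Rational(-5, 4))) = Mul(-9, Rational(-45, 4)) = Rational(405, 4) ≈ 101.25)
Mul(Mul(22, j), Add(20, Mul(-1, -23))) = Mul(Mul(22, Rational(405, 4)), Add(20, Mul(-1, -23))) = Mul(Rational(4455, 2), Add(20, 23)) = Mul(Rational(4455, 2), 43) = Rational(191565, 2)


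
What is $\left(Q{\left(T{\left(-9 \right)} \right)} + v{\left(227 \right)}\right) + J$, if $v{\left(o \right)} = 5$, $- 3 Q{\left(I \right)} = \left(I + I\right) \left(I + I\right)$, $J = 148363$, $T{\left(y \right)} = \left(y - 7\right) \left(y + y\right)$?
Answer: $37776$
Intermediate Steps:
$T{\left(y \right)} = 2 y \left(-7 + y\right)$ ($T{\left(y \right)} = \left(-7 + y\right) 2 y = 2 y \left(-7 + y\right)$)
$Q{\left(I \right)} = - \frac{4 I^{2}}{3}$ ($Q{\left(I \right)} = - \frac{\left(I + I\right) \left(I + I\right)}{3} = - \frac{2 I 2 I}{3} = - \frac{4 I^{2}}{3}$)
$\left(Q{\left(T{\left(-9 \right)} \right)} + v{\left(227 \right)}\right) + J = \left(- \frac{4 \left(2 \left(-9\right) \left(-7 - 9\right)\right)^{2}}{3} + 5\right) + 148363 = \left(- \frac{4 \left(2 \left(-9\right) \left(-16\right)\right)^{2}}{3} + 5\right) + 148363 = \left(- \frac{4 \cdot 288^{2}}{3} + 5\right) + 148363 = \left(\left(- \frac{4}{3}\right) 82944 + 5\right) + 148363 = \left(-110592 + 5\right) + 148363 = -110587 + 148363 = 37776$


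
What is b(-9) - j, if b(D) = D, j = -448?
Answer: 439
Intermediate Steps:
b(-9) - j = -9 - 1*(-448) = -9 + 448 = 439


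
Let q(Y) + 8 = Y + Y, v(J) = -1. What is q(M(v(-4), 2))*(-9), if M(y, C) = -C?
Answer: 108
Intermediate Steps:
q(Y) = -8 + 2*Y (q(Y) = -8 + (Y + Y) = -8 + 2*Y)
q(M(v(-4), 2))*(-9) = (-8 + 2*(-1*2))*(-9) = (-8 + 2*(-2))*(-9) = (-8 - 4)*(-9) = -12*(-9) = 108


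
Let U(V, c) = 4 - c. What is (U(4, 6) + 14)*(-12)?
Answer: -144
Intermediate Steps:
(U(4, 6) + 14)*(-12) = ((4 - 1*6) + 14)*(-12) = ((4 - 6) + 14)*(-12) = (-2 + 14)*(-12) = 12*(-12) = -144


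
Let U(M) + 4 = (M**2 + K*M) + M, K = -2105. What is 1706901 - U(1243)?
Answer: 2777128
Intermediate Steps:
U(M) = -4 + M**2 - 2104*M (U(M) = -4 + ((M**2 - 2105*M) + M) = -4 + (M**2 - 2104*M) = -4 + M**2 - 2104*M)
1706901 - U(1243) = 1706901 - (-4 + 1243**2 - 2104*1243) = 1706901 - (-4 + 1545049 - 2615272) = 1706901 - 1*(-1070227) = 1706901 + 1070227 = 2777128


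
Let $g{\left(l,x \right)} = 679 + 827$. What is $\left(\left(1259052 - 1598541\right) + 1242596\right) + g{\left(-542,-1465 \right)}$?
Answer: $904613$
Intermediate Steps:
$g{\left(l,x \right)} = 1506$
$\left(\left(1259052 - 1598541\right) + 1242596\right) + g{\left(-542,-1465 \right)} = \left(\left(1259052 - 1598541\right) + 1242596\right) + 1506 = \left(-339489 + 1242596\right) + 1506 = 903107 + 1506 = 904613$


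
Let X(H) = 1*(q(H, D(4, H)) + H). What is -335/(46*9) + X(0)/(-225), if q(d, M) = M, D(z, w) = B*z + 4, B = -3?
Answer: -2669/3450 ≈ -0.77362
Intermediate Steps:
D(z, w) = 4 - 3*z (D(z, w) = -3*z + 4 = 4 - 3*z)
X(H) = -8 + H (X(H) = 1*((4 - 3*4) + H) = 1*((4 - 12) + H) = 1*(-8 + H) = -8 + H)
-335/(46*9) + X(0)/(-225) = -335/(46*9) + (-8 + 0)/(-225) = -335/414 - 8*(-1/225) = -335*1/414 + 8/225 = -335/414 + 8/225 = -2669/3450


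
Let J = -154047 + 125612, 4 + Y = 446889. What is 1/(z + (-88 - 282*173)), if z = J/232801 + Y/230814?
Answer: -53733730014/2626084848625441 ≈ -2.0462e-5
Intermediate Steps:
Y = 446885 (Y = -4 + 446889 = 446885)
J = -28435
z = 97472078795/53733730014 (z = -28435/232801 + 446885/230814 = 97472078795/53733730014 ≈ 1.8140)
1/(z + (-88 - 282*173)) = 1/(97472078795/53733730014 + (-88 - 282*173)) = 1/(97472078795/53733730014 + (-88 - 48786)) = 1/(97472078795/53733730014 - 48874) = 1/(-2626084848625441/53733730014) = -53733730014/2626084848625441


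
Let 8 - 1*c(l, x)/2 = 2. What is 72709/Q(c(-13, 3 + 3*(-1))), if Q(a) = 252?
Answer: 10387/36 ≈ 288.53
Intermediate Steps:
c(l, x) = 12 (c(l, x) = 16 - 2*2 = 16 - 4 = 12)
72709/Q(c(-13, 3 + 3*(-1))) = 72709/252 = 72709*(1/252) = 10387/36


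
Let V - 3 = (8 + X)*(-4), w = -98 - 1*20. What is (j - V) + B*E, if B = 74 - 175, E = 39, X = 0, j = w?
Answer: -4028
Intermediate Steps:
w = -118 (w = -98 - 20 = -118)
j = -118
V = -29 (V = 3 + (8 + 0)*(-4) = 3 + 8*(-4) = 3 - 32 = -29)
B = -101
(j - V) + B*E = (-118 - 1*(-29)) - 101*39 = (-118 + 29) - 3939 = -89 - 3939 = -4028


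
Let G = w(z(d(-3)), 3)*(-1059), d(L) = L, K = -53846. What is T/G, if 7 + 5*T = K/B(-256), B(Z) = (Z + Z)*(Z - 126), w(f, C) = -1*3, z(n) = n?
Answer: -711467/1553425920 ≈ -0.00045800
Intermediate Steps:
w(f, C) = -3
B(Z) = 2*Z*(-126 + Z) (B(Z) = (2*Z)*(-126 + Z) = 2*Z*(-126 + Z))
G = 3177 (G = -3*(-1059) = 3177)
T = -711467/488960 (T = -7/5 + (-53846*(-1/(512*(-126 - 256))))/5 = -7/5 + (-53846/(2*(-256)*(-382)))/5 = -7/5 + (-53846/195584)/5 = -7/5 + (-53846*1/195584)/5 = -7/5 + (1/5)*(-26923/97792) = -7/5 - 26923/488960 = -711467/488960 ≈ -1.4551)
T/G = -711467/488960/3177 = -711467/488960*1/3177 = -711467/1553425920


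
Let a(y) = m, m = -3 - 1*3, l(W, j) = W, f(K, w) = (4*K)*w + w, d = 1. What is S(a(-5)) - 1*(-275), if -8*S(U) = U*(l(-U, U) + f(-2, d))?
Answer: 1097/4 ≈ 274.25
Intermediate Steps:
f(K, w) = w + 4*K*w (f(K, w) = 4*K*w + w = w + 4*K*w)
m = -6 (m = -3 - 3 = -6)
a(y) = -6
S(U) = -U*(-7 - U)/8 (S(U) = -U*(-U + 1*(1 + 4*(-2)))/8 = -U*(-U + 1*(1 - 8))/8 = -U*(-U + 1*(-7))/8 = -U*(-U - 7)/8 = -U*(-7 - U)/8)
S(a(-5)) - 1*(-275) = (1/8)*(-6)*(7 - 6) - 1*(-275) = (1/8)*(-6)*1 + 275 = -3/4 + 275 = 1097/4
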